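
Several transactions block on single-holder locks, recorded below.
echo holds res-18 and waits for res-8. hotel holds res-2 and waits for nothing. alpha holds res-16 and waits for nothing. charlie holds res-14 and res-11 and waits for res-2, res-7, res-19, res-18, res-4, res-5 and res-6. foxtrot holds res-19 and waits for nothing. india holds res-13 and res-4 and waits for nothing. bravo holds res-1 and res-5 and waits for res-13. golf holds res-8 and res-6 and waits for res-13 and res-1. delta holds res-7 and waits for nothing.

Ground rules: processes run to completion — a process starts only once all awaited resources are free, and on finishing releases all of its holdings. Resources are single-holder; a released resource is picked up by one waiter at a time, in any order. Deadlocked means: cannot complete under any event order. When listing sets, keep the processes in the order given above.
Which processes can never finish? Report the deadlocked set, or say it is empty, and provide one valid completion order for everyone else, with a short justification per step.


The deadlocked set is empty.
Key observation: the wait relation is loop-free; peeling off processes with no waits unwinds the whole state.
The rest can finish in the order delta, india, alpha, hotel, bravo, golf, foxtrot, echo, charlie.
Check, step by step:
  delta waits on nothing -> runs at once and releases res-7
  india waits on nothing -> runs at once and releases res-13 and res-4
  alpha waits on nothing -> runs at once and releases res-16
  hotel waits on nothing -> runs at once and releases res-2
  bravo waits on res-13 — all released -> runs and releases res-1 and res-5
  golf waits on res-13 and res-1 — all released -> runs and releases res-8 and res-6
  foxtrot waits on nothing -> runs at once and releases res-19
  echo waits on res-8 — all released -> runs and releases res-18
  charlie waits on res-2, res-7, res-19, res-18, res-4, res-5 and res-6 — all released -> runs and releases res-14 and res-11


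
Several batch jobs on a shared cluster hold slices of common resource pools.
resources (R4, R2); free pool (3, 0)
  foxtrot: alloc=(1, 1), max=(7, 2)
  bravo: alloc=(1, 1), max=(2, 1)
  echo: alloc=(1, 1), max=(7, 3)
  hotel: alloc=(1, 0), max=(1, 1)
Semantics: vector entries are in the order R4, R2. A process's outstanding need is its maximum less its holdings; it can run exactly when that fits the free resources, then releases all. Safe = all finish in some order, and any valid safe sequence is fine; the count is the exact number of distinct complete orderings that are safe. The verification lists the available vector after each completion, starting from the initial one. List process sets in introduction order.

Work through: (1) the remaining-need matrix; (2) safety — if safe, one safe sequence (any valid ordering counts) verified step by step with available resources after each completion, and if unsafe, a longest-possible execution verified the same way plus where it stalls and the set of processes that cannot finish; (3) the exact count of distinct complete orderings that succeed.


(1) Need matrix, components ordered R4, R2:
  foxtrot: (6, 1)
  bravo: (1, 0)
  echo: (6, 2)
  hotel: (0, 1)
(2) UNSAFE — no complete ordering exists.
Key observation: R4 is the bottleneck — with bravo, hotel done the pool holds (5, 1), short of every remaining need.
The run bravo, hotel cannot be extended any further. Step-by-step check:
  pool = (3, 0)
  bravo needs (1, 0) <= (3, 0) -> finishes; pool += (1, 1) = (4, 1)
  hotel needs (0, 1) <= (4, 1) -> finishes; pool += (1, 0) = (5, 1)
  blocked: foxtrot wants (6, 1), pool (5, 1) — not enough R4
  blocked: echo wants (6, 2), pool (5, 1) — not enough R4 and R2
Permanently blocked: foxtrot and echo.
(3) Precisely 0 of the possible complete orderings are safe sequences.


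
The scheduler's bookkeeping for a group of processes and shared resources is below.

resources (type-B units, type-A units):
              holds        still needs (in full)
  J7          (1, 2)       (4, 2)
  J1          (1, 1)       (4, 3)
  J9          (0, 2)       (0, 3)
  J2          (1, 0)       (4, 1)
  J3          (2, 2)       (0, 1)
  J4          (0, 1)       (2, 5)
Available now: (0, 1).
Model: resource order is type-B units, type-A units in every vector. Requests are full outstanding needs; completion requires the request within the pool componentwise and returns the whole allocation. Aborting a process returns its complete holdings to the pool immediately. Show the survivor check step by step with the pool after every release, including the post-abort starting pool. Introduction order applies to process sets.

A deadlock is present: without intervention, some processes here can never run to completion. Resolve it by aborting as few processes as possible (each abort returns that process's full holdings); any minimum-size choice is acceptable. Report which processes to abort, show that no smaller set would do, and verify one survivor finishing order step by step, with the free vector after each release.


Minimum abort set: J7 and J1.
Key observation: J2 could never have finished before the abort; with (2, 3) returned by J7 and J1, it fits at step 2.
Minimality, checking each single-abort alternative: J7 alone leaves J1 blocked (short on type-B units); J1 alone leaves J7 blocked (short on type-B units); J9 alone leaves J7 blocked (short on type-B units); J2 alone leaves J7 blocked (short on type-B units); J3 alone leaves J7 blocked (short on type-B units); J4 alone leaves J7 blocked (short on type-B units).
Survivors finish in the order: J3, J2, J4, J9. Check, step by step (pool after the aborts first):
  pool = (2, 4)
  J3: need (0, 1) fits (2, 4); releases (2, 2), pool now (4, 6)
  J2: need (4, 1) fits (4, 6); releases (1, 0), pool now (5, 6)
  J4: need (2, 5) fits (5, 6); releases (0, 1), pool now (5, 7)
  J9: need (0, 3) fits (5, 7); releases (0, 2), pool now (5, 9)


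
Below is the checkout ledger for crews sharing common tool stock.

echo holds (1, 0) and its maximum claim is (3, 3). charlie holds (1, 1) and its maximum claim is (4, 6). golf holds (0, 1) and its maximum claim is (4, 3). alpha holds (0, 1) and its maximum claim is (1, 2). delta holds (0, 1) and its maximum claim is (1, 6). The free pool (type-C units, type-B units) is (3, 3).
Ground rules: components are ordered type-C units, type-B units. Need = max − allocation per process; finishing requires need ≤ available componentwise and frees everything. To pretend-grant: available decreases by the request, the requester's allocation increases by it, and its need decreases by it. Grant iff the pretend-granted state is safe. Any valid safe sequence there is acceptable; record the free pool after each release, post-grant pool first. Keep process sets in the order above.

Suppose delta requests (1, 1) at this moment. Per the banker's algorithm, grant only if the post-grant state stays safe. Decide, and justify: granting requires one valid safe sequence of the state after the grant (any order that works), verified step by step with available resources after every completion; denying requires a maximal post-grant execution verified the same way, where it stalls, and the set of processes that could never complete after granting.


DENY. Granting would leave the state unsafe.
Key observation: after alpha, echo the pool peaks at (3, 3), and each blocked process is short somewhere: charlie on type-B units; golf on type-C units; delta on type-B units.
After a pretend grant, a maximal execution: alpha, echo — then nothing else fits. Check, step by step:
  pool = (2, 2)
  run alpha (needs (1, 1), free (2, 2)); after release of (0, 1) the pool is (2, 3)
  run echo (needs (2, 3), free (2, 3)); after release of (1, 0) the pool is (3, 3)
  blocked: charlie wants (3, 5), pool (3, 3) — not enough type-B units
  blocked: golf wants (4, 2), pool (3, 3) — not enough type-C units
  blocked: delta wants (0, 4), pool (3, 3) — not enough type-B units
Processes that could never finish after the grant: charlie, golf and delta.


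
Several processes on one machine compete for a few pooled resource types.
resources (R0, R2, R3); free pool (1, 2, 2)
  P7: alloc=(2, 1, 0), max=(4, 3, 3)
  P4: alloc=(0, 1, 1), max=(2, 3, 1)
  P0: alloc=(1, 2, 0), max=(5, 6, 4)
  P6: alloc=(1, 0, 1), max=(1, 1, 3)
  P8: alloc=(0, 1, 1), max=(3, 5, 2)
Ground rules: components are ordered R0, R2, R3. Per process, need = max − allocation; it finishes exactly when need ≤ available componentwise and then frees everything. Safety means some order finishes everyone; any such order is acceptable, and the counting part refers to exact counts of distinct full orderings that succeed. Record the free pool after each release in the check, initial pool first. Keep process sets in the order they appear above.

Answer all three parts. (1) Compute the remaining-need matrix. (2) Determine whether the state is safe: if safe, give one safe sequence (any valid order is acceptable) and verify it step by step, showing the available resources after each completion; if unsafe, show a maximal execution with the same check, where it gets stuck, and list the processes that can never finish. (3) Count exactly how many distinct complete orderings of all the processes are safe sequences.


(1) Outstanding need per process (order R0, R2, R3):
  P7: (2, 2, 3)
  P4: (2, 2, 0)
  P0: (4, 4, 4)
  P6: (0, 1, 2)
  P8: (3, 4, 1)
(2) SAFE, for example via the order P6, P4, P7, P8, P0.
Key observation: at P6 the run first touches a limit — (0, 1, 2) against (1, 2, 2), exact on a resource it actually requests.
Step-by-step check:
  pool = (1, 2, 2)
  P6 needs (0, 1, 2) <= (1, 2, 2) -> finishes; pool += (1, 0, 1) = (2, 2, 3)
  P4 needs (2, 2, 0) <= (2, 2, 3) -> finishes; pool += (0, 1, 1) = (2, 3, 4)
  P7 needs (2, 2, 3) <= (2, 3, 4) -> finishes; pool += (2, 1, 0) = (4, 4, 4)
  P8 needs (3, 4, 1) <= (4, 4, 4) -> finishes; pool += (0, 1, 1) = (4, 5, 5)
  P0 needs (4, 4, 4) <= (4, 5, 5) -> finishes; pool += (1, 2, 0) = (5, 7, 5)
(3) Precisely 4 of the possible complete orderings are safe sequences.


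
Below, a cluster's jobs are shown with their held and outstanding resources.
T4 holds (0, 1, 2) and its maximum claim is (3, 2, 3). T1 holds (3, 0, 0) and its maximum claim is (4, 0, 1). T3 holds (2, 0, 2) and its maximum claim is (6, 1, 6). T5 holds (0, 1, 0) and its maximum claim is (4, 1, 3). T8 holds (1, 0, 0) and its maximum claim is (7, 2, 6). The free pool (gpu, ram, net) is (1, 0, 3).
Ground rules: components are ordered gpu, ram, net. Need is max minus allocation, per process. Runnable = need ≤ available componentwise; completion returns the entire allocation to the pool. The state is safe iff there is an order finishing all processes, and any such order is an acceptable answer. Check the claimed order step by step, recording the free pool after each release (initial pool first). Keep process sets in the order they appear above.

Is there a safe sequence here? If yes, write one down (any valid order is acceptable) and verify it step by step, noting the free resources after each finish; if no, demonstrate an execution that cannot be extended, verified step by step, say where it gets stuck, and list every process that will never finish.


SAFE — a valid safe sequence is T1, T5, T4, T3, T8.
Key observation: reading the order forward, T1 is the first process whose need (1, 0, 1) meets the free pool (1, 0, 3) exactly on a resource it requests.
Walking it through:
  pool = (1, 0, 3)
  run T1 (needs (1, 0, 1), free (1, 0, 3)); after release of (3, 0, 0) the pool is (4, 0, 3)
  run T5 (needs (4, 0, 3), free (4, 0, 3)); after release of (0, 1, 0) the pool is (4, 1, 3)
  run T4 (needs (3, 1, 1), free (4, 1, 3)); after release of (0, 1, 2) the pool is (4, 2, 5)
  run T3 (needs (4, 1, 4), free (4, 2, 5)); after release of (2, 0, 2) the pool is (6, 2, 7)
  run T8 (needs (6, 2, 6), free (6, 2, 7)); after release of (1, 0, 0) the pool is (7, 2, 7)


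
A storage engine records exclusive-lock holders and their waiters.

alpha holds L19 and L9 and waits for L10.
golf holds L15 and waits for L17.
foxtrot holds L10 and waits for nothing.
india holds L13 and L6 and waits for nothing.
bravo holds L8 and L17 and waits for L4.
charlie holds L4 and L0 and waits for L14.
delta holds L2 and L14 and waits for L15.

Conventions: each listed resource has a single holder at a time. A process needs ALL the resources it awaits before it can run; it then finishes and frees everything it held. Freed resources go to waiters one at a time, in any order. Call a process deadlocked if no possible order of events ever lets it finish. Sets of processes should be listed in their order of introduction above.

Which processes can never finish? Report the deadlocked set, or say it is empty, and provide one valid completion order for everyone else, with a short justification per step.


Deadlocked: golf, bravo, charlie and delta.
Key observation: the wait chain closes on itself along golf -> bravo -> charlie -> delta -> golf; no other process is dragged down with it.
The rest can finish in the order india, foxtrot, alpha.
Walking it through:
  run india (it waits on nothing); releases L13 and L6
  run foxtrot (it waits on nothing); releases L10
  alpha waits on L10 — all released -> runs and releases L19 and L9


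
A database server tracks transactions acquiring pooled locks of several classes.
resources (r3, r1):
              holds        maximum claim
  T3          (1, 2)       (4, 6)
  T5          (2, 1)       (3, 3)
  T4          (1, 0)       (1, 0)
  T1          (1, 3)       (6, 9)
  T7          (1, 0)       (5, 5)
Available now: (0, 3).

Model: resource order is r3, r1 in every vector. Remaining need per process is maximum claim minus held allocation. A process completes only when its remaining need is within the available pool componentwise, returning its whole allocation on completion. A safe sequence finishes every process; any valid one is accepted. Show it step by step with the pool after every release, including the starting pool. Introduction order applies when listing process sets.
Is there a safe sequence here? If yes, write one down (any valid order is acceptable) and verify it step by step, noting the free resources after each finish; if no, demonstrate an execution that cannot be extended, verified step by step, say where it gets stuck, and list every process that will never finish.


SAFE. One safe sequence: T4, T5, T3, T7, T1.
Key observation: T5 is the earliest step where a requested resource binds exactly: need (1, 2), pool (1, 3) at its turn.
Verifying each step:
  pool = (0, 3)
  T4: need (0, 0) fits (0, 3); releases (1, 0), pool now (1, 3)
  T5: need (1, 2) fits (1, 3); releases (2, 1), pool now (3, 4)
  T3: need (3, 4) fits (3, 4); releases (1, 2), pool now (4, 6)
  T7: need (4, 5) fits (4, 6); releases (1, 0), pool now (5, 6)
  T1: need (5, 6) fits (5, 6); releases (1, 3), pool now (6, 9)


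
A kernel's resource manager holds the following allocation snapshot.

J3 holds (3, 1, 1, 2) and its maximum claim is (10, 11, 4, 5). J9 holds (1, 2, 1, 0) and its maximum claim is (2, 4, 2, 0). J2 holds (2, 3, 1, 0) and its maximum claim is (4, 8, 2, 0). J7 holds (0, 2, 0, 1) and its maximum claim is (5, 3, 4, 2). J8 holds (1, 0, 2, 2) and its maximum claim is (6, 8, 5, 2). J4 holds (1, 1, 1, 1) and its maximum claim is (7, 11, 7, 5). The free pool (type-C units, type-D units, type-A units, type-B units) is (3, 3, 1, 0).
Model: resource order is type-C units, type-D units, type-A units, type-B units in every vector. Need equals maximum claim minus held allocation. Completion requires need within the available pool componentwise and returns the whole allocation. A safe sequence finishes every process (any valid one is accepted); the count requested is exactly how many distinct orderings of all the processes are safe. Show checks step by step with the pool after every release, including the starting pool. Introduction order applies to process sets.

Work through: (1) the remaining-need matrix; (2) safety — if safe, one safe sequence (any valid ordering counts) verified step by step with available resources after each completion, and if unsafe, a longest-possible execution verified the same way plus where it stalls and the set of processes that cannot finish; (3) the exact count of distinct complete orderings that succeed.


(1) Remaining need (order type-C units, type-D units, type-A units, type-B units):
  J3: (7, 10, 3, 3)
  J9: (1, 2, 1, 0)
  J2: (2, 5, 1, 0)
  J7: (5, 1, 4, 1)
  J8: (5, 8, 3, 0)
  J4: (6, 10, 6, 4)
(2) SAFE. One safe sequence: J9, J2, J8, J7, J3, J4.
Key observation: the order's first zero-slack moment is J9 ((1, 2, 1, 0) needed, (3, 3, 1, 0) free — a requested resource with nothing to spare).
Check, step by step:
  pool = (3, 3, 1, 0)
  J9: need (1, 2, 1, 0) fits (3, 3, 1, 0); releases (1, 2, 1, 0), pool now (4, 5, 2, 0)
  J2: need (2, 5, 1, 0) fits (4, 5, 2, 0); releases (2, 3, 1, 0), pool now (6, 8, 3, 0)
  J8: need (5, 8, 3, 0) fits (6, 8, 3, 0); releases (1, 0, 2, 2), pool now (7, 8, 5, 2)
  J7: need (5, 1, 4, 1) fits (7, 8, 5, 2); releases (0, 2, 0, 1), pool now (7, 10, 5, 3)
  J3: need (7, 10, 3, 3) fits (7, 10, 5, 3); releases (3, 1, 1, 2), pool now (10, 11, 6, 5)
  J4: need (6, 10, 6, 4) fits (10, 11, 6, 5); releases (1, 1, 1, 1), pool now (11, 12, 7, 6)
(3) Exactly 1 of the possible complete orderings is a safe sequence.


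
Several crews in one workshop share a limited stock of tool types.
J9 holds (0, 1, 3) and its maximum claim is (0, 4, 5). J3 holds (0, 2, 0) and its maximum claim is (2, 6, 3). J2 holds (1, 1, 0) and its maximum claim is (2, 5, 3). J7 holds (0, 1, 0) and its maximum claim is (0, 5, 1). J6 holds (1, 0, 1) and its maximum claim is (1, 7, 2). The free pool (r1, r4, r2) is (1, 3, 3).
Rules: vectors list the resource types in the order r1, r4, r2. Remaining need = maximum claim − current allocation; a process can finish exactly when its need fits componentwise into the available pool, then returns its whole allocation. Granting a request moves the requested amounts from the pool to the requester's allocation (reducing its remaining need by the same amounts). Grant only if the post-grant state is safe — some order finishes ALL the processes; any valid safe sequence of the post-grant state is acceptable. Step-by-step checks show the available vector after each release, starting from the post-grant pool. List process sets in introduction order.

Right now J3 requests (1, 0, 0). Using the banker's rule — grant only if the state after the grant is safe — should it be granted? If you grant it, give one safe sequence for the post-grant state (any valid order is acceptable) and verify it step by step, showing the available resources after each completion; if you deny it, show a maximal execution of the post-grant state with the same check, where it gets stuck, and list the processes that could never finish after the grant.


DENY — the pretend-granted state is unsafe.
Key observation: after J9, J7 the pool peaks at (0, 5, 6), and each blocked process is short somewhere: J3 on r1; J2 on r1; J6 on r4.
On the post-grant state, J9, J7 is a maximal run — nothing extends it. Walking it through:
  pool = (0, 3, 3)
  run J9 (needs (0, 3, 2), free (0, 3, 3)); after release of (0, 1, 3) the pool is (0, 4, 6)
  run J7 (needs (0, 4, 1), free (0, 4, 6)); after release of (0, 1, 0) the pool is (0, 5, 6)
  blocked: J3 wants (1, 4, 3), pool (0, 5, 6) — not enough r1
  blocked: J2 wants (1, 4, 3), pool (0, 5, 6) — not enough r1
  blocked: J6 wants (0, 7, 1), pool (0, 5, 6) — not enough r4
Post-grant, the permanently blocked set is J3, J2 and J6.


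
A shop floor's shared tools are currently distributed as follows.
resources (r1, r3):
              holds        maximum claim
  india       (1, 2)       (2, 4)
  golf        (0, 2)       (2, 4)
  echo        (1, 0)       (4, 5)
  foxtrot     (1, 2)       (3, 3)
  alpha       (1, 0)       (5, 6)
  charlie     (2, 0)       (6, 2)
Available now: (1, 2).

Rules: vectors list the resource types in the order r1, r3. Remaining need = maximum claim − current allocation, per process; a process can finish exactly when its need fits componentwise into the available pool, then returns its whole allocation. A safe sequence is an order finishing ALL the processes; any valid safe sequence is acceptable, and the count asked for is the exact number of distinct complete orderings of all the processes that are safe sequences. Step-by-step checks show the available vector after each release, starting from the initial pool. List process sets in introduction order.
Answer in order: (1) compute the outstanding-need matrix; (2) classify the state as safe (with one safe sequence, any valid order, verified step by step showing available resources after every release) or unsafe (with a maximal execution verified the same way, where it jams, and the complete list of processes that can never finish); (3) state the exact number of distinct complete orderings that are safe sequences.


(1) Outstanding need per process (order r1, r3):
  india: (1, 2)
  golf: (2, 2)
  echo: (3, 5)
  foxtrot: (2, 1)
  alpha: (4, 6)
  charlie: (4, 2)
(2) SAFE. One safe sequence: india, golf, foxtrot, echo, alpha, charlie.
Key observation: the order's first zero-slack moment is india ((1, 2) needed, (1, 2) free — a requested resource with nothing to spare).
Walking it through:
  pool = (1, 2)
  india needs (1, 2) <= (1, 2) -> finishes; pool += (1, 2) = (2, 4)
  golf needs (2, 2) <= (2, 4) -> finishes; pool += (0, 2) = (2, 6)
  foxtrot needs (2, 1) <= (2, 6) -> finishes; pool += (1, 2) = (3, 8)
  echo needs (3, 5) <= (3, 8) -> finishes; pool += (1, 0) = (4, 8)
  alpha needs (4, 6) <= (4, 8) -> finishes; pool += (1, 0) = (5, 8)
  charlie needs (4, 2) <= (5, 8) -> finishes; pool += (2, 0) = (7, 8)
(3) Precisely 10 of the possible complete orderings are safe sequences.


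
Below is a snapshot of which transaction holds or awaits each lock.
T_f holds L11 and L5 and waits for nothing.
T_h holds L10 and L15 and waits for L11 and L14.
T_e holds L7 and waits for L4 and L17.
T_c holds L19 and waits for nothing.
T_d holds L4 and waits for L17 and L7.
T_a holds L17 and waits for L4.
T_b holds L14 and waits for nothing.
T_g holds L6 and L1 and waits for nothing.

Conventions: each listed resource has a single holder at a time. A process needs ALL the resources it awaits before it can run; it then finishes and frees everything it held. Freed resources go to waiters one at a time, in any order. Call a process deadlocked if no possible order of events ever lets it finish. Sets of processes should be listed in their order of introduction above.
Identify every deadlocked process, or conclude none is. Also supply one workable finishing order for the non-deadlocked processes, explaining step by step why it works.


The deadlocked set is T_e, T_d and T_a.
Key observation: the cycle T_e -> T_d -> T_e can never break — each member waits on the next; T_a is caught in further circular waits.
A valid finishing order for the others: T_b, T_f, T_c, T_h, T_g.
Check, step by step:
  T_b: no waits; runs immediately, freeing L14
  T_f: no waits; runs immediately, freeing L11 and L5
  T_c: no waits; runs immediately, freeing L19
  T_h: everything it awaited (L11 and L14) is free; runs, freeing L10 and L15
  T_g: no waits; runs immediately, freeing L6 and L1


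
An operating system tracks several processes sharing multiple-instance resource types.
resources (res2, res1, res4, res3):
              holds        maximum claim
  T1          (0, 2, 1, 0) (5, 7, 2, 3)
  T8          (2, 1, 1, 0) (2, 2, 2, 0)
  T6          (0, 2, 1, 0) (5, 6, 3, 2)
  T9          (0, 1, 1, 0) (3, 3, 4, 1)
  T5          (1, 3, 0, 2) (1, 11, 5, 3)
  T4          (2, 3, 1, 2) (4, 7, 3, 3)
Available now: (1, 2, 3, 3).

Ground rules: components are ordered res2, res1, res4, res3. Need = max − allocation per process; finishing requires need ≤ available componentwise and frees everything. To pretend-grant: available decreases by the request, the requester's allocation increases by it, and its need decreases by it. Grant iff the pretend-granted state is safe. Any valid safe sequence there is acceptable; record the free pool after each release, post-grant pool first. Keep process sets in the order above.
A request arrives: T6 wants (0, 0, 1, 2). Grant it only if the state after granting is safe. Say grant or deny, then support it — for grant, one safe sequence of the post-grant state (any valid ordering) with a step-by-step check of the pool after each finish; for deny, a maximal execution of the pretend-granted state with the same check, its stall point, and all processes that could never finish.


GRANT. The post-grant state is safe; one safe sequence: T8, T9, T4, T6, T5, T1.
Key observation: post-grant, (1, 2, 2, 1) remains, and an order beginning with T8 completes everyone.
Check on the post-grant state, step by step:
  pool = (1, 2, 2, 1)
  T8: need (0, 1, 1, 0) fits (1, 2, 2, 1); releases (2, 1, 1, 0), pool now (3, 3, 3, 1)
  T9: need (3, 2, 3, 1) fits (3, 3, 3, 1); releases (0, 1, 1, 0), pool now (3, 4, 4, 1)
  T4: need (2, 4, 2, 1) fits (3, 4, 4, 1); releases (2, 3, 1, 2), pool now (5, 7, 5, 3)
  T6: need (5, 4, 1, 0) fits (5, 7, 5, 3); releases (0, 2, 2, 2), pool now (5, 9, 7, 5)
  T5: need (0, 8, 5, 1) fits (5, 9, 7, 5); releases (1, 3, 0, 2), pool now (6, 12, 7, 7)
  T1: need (5, 5, 1, 3) fits (6, 12, 7, 7); releases (0, 2, 1, 0), pool now (6, 14, 8, 7)


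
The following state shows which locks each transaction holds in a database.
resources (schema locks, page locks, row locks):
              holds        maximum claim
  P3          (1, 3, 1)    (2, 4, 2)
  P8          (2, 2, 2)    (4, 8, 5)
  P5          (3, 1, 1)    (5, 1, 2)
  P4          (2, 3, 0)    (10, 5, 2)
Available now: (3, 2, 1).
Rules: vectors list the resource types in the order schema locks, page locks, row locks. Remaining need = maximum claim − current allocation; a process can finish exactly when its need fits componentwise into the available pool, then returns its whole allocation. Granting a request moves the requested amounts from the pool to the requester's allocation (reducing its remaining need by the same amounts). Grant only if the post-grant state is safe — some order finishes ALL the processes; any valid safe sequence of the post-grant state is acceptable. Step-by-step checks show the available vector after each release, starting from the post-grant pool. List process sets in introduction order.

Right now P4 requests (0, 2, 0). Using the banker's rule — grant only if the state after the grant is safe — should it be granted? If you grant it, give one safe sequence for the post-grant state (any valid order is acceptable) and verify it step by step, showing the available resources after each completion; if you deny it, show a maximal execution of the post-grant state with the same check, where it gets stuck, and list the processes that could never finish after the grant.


DENY: after the grant no complete ordering would exist.
Key observation: after P5, P3 the pool peaks at (7, 4, 3), and each blocked process is short somewhere: P8 on page locks; P4 on schema locks.
Pretend the grant happened; the run P5, P3 goes as far as possible. Check, step by step:
  pool = (3, 0, 1)
  P5 needs (2, 0, 1) <= (3, 0, 1) -> finishes; pool += (3, 1, 1) = (6, 1, 2)
  P3 needs (1, 1, 1) <= (6, 1, 2) -> finishes; pool += (1, 3, 1) = (7, 4, 3)
  P8 cannot run: need (2, 6, 3) vs free (7, 4, 3) (insufficient page locks)
  P4 cannot run: need (8, 0, 2) vs free (7, 4, 3) (insufficient schema locks)
Processes that could never finish after the grant: P8 and P4.


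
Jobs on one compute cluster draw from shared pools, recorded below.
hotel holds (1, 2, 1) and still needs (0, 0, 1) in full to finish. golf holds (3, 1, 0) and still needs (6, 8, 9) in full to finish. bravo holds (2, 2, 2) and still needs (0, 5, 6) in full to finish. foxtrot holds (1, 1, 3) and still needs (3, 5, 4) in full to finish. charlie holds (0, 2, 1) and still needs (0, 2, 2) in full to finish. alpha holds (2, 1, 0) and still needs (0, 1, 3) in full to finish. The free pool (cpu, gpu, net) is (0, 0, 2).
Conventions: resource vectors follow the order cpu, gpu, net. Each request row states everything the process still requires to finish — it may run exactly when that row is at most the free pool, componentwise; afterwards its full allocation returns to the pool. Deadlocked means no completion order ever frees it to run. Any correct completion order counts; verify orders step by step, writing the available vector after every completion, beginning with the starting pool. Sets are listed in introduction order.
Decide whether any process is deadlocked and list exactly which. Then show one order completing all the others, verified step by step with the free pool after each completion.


No process is deadlocked.
Key observation: beginning at hotel, releases accumulate fast enough that every process eventually fits.
The rest can finish in the order hotel, alpha, charlie, foxtrot, bravo, golf. Check, step by step:
  pool = (0, 0, 2)
  hotel: need (0, 0, 1) fits (0, 0, 2); releases (1, 2, 1), pool now (1, 2, 3)
  alpha: need (0, 1, 3) fits (1, 2, 3); releases (2, 1, 0), pool now (3, 3, 3)
  charlie: need (0, 2, 2) fits (3, 3, 3); releases (0, 2, 1), pool now (3, 5, 4)
  foxtrot: need (3, 5, 4) fits (3, 5, 4); releases (1, 1, 3), pool now (4, 6, 7)
  bravo: need (0, 5, 6) fits (4, 6, 7); releases (2, 2, 2), pool now (6, 8, 9)
  golf: need (6, 8, 9) fits (6, 8, 9); releases (3, 1, 0), pool now (9, 9, 9)


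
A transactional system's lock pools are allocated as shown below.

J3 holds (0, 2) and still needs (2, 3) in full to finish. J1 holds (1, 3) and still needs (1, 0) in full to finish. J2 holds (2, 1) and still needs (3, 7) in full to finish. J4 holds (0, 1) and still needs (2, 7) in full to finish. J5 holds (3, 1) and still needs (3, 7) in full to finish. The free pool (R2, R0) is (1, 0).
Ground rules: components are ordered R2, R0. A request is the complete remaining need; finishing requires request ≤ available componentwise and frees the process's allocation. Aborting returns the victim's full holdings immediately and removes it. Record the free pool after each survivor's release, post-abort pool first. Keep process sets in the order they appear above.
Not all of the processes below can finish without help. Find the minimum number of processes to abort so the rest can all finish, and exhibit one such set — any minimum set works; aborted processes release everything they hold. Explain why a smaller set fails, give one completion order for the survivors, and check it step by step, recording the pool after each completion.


Minimum abort set: J2 and J5.
Key observation: the deadlocked J4 becomes finishable only because J2 and J5 released (5, 2); it completes at step 3 below.
No one abort is enough; case by case: J3 alone leaves J2 blocked (short on R2 and R0); J1 alone leaves J2 blocked (short on R2 and R0); J2 alone leaves J4 blocked (short on R0); J4 alone leaves J2 blocked (short on R2 and R0); J5 alone leaves J2 blocked (short on R0).
The survivors complete as J1, J3, J4. Verifying each step (starting from the post-abort pool):
  pool = (6, 2)
  J1 needs (1, 0) <= (6, 2) -> finishes; pool += (1, 3) = (7, 5)
  J3 needs (2, 3) <= (7, 5) -> finishes; pool += (0, 2) = (7, 7)
  J4 needs (2, 7) <= (7, 7) -> finishes; pool += (0, 1) = (7, 8)


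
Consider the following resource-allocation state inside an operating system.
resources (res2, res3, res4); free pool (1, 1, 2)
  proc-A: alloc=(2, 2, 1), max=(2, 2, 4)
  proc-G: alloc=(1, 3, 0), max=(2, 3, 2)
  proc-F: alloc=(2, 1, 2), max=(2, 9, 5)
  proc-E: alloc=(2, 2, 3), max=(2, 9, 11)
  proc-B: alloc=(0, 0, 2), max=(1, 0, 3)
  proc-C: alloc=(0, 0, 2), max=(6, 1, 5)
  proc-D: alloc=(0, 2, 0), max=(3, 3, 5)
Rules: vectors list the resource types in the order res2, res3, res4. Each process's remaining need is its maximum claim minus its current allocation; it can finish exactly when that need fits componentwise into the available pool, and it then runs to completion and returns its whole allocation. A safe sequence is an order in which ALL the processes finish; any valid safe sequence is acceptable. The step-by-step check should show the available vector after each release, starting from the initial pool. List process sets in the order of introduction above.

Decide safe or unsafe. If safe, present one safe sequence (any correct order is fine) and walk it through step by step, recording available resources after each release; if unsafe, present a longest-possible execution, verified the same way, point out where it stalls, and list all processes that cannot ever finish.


The state is SAFE; one workable sequence: proc-B, proc-A, proc-G, proc-D, proc-F, proc-C, proc-E.
Key observation: at proc-B the run first touches a limit — (1, 0, 1) against (1, 1, 2), exact on a resource it actually requests.
Step-by-step check:
  pool = (1, 1, 2)
  run proc-B (needs (1, 0, 1), free (1, 1, 2)); after release of (0, 0, 2) the pool is (1, 1, 4)
  run proc-A (needs (0, 0, 3), free (1, 1, 4)); after release of (2, 2, 1) the pool is (3, 3, 5)
  run proc-G (needs (1, 0, 2), free (3, 3, 5)); after release of (1, 3, 0) the pool is (4, 6, 5)
  run proc-D (needs (3, 1, 5), free (4, 6, 5)); after release of (0, 2, 0) the pool is (4, 8, 5)
  run proc-F (needs (0, 8, 3), free (4, 8, 5)); after release of (2, 1, 2) the pool is (6, 9, 7)
  run proc-C (needs (6, 1, 3), free (6, 9, 7)); after release of (0, 0, 2) the pool is (6, 9, 9)
  run proc-E (needs (0, 7, 8), free (6, 9, 9)); after release of (2, 2, 3) the pool is (8, 11, 12)


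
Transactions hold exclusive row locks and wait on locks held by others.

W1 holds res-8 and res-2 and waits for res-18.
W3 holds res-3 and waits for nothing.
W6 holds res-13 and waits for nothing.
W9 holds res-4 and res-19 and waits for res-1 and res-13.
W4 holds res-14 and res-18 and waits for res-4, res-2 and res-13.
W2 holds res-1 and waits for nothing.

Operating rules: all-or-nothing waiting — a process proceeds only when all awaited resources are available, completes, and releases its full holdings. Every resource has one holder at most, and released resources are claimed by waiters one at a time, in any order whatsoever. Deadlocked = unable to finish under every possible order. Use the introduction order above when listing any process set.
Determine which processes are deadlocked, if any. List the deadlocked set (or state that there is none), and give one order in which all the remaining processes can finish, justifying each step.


Deadlocked set: W1 and W4.
Key observation: the knot is the closed ring of waits W1 -> W4 -> W1; no other process is dragged down with it.
The rest can finish in the order W3, W2, W6, W9.
Walking it through:
  W3 waits on nothing -> runs at once and releases res-3
  W2 waits on nothing -> runs at once and releases res-1
  W6 waits on nothing -> runs at once and releases res-13
  W9 waits on res-1 and res-13 — all released -> runs and releases res-4 and res-19


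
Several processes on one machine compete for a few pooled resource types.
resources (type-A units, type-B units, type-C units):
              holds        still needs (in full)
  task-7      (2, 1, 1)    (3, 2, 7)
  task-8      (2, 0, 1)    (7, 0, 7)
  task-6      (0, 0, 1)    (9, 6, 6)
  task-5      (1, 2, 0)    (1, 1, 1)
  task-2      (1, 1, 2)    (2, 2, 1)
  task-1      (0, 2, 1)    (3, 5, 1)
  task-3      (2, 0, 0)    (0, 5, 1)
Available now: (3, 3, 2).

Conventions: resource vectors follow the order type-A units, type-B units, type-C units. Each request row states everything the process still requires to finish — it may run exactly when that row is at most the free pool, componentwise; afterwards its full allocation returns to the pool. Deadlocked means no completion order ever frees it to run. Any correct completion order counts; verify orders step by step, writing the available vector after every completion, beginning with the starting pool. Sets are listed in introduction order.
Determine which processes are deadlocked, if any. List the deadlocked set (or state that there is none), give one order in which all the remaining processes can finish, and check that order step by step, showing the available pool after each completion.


The deadlocked set is task-7, task-8 and task-6.
Key observation: type-C units is the bottleneck — with task-2, task-5, task-1, task-3 done the pool holds (7, 8, 5), short of every remaining need.
A valid finishing order for the others: task-2, task-5, task-1, task-3. Verifying each step:
  pool = (3, 3, 2)
  run task-2 (needs (2, 2, 1), free (3, 3, 2)); after release of (1, 1, 2) the pool is (4, 4, 4)
  run task-5 (needs (1, 1, 1), free (4, 4, 4)); after release of (1, 2, 0) the pool is (5, 6, 4)
  run task-1 (needs (3, 5, 1), free (5, 6, 4)); after release of (0, 2, 1) the pool is (5, 8, 5)
  run task-3 (needs (0, 5, 1), free (5, 8, 5)); after release of (2, 0, 0) the pool is (7, 8, 5)
None of the blocked processes ever fits:
  task-7 still needs (3, 2, 7) but only (7, 8, 5) is free — short on type-C units
  task-8 still needs (7, 0, 7) but only (7, 8, 5) is free — short on type-C units
  task-6 still needs (9, 6, 6) but only (7, 8, 5) is free — short on type-A units and type-C units


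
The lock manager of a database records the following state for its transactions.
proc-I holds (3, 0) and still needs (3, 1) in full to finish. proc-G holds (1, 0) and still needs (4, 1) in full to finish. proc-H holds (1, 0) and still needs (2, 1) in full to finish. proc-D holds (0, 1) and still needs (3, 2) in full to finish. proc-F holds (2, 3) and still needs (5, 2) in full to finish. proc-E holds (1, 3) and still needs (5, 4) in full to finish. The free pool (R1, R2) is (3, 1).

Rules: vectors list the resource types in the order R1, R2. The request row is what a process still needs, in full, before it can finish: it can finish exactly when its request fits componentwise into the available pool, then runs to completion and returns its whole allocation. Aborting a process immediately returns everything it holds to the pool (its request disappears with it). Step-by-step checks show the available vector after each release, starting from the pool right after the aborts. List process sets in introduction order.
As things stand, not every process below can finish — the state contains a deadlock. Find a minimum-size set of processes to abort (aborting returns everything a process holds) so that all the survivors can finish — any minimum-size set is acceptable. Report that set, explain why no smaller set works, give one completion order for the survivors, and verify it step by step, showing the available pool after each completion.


The answer: abort proc-D.
Key observation: the returned (0, 1) from proc-D is what brings proc-F — unrunnable before, under any order — into play at step 3.
Why nothing smaller works: aborting no one leaves the state deadlocked as given.
Survivors finish in the order: proc-I, proc-G, proc-F, proc-E, proc-H. Verifying each step (pool after the aborts first):
  pool = (3, 2)
  proc-I needs (3, 1) <= (3, 2) -> finishes; pool += (3, 0) = (6, 2)
  proc-G needs (4, 1) <= (6, 2) -> finishes; pool += (1, 0) = (7, 2)
  proc-F needs (5, 2) <= (7, 2) -> finishes; pool += (2, 3) = (9, 5)
  proc-E needs (5, 4) <= (9, 5) -> finishes; pool += (1, 3) = (10, 8)
  proc-H needs (2, 1) <= (10, 8) -> finishes; pool += (1, 0) = (11, 8)


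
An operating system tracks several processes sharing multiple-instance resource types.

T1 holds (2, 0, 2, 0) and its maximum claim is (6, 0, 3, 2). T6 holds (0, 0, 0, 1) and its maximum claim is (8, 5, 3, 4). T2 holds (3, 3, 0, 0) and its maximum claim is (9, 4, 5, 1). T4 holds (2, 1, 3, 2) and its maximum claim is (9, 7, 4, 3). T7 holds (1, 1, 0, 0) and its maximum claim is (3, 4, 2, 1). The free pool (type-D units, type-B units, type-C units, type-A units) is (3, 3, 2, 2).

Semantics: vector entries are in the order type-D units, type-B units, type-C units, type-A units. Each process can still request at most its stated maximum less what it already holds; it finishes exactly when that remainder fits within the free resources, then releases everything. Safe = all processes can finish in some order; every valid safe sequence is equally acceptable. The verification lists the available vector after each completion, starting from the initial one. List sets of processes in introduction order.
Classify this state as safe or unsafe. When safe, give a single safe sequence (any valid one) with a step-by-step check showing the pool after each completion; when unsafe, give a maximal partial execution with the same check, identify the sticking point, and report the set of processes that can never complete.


The state is UNSAFE.
Key observation: after T7, T1 the pool peaks at (6, 4, 4, 2), and each blocked process is short somewhere: T6 on type-D units, type-B units, type-A units; T2 on type-C units; T4 on type-D units, type-B units.
The run T7, T1 cannot be extended any further. Verifying each step:
  pool = (3, 3, 2, 2)
  T7 needs (2, 3, 2, 1) <= (3, 3, 2, 2) -> finishes; pool += (1, 1, 0, 0) = (4, 4, 2, 2)
  T1 needs (4, 0, 1, 2) <= (4, 4, 2, 2) -> finishes; pool += (2, 0, 2, 0) = (6, 4, 4, 2)
  blocked: T6 wants (8, 5, 3, 3), pool (6, 4, 4, 2) — not enough type-D units, type-B units and type-A units
  blocked: T2 wants (6, 1, 5, 1), pool (6, 4, 4, 2) — not enough type-C units
  blocked: T4 wants (7, 6, 1, 1), pool (6, 4, 4, 2) — not enough type-D units and type-B units
Never able to finish: T6, T2 and T4.
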